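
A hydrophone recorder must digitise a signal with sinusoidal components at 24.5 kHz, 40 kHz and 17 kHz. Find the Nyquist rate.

80 kHz

Highest-frequency component: 40 kHz.
Nyquist rate = 2 × 40 kHz = 80 kHz.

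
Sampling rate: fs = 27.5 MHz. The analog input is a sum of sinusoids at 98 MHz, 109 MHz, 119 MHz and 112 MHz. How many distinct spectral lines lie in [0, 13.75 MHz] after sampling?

fs/2 = 13.75 MHz.
98 MHz mod fs = 15.5 MHz.
15.5 MHz > fs/2 = 13.75 MHz, folds to fs − 15.5 MHz = 12 MHz.
109 MHz mod fs = 26.5 MHz.
26.5 MHz > fs/2 = 13.75 MHz, folds to fs − 26.5 MHz = 1 MHz.
119 MHz mod fs = 9 MHz.
9 MHz ≤ fs/2 = 13.75 MHz, appears at 9 MHz.
112 MHz mod fs = 2 MHz.
2 MHz ≤ fs/2 = 13.75 MHz, appears at 2 MHz.
Distinct values: {1 MHz, 2 MHz, 9 MHz, 12 MHz} → 4.

4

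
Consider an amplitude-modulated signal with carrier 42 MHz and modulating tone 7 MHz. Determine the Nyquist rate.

98 MHz

AM sidebands sit at fc ± fm = 35 MHz and 49 MHz.
Highest-frequency component: 49 MHz.
Nyquist rate = 2 × 49 MHz = 98 MHz.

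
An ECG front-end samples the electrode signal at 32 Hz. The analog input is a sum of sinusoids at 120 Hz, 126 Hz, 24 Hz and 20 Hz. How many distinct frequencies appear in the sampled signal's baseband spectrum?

fs/2 = 16 Hz.
120 Hz mod fs = 24 Hz.
24 Hz > fs/2 = 16 Hz, folds to fs − 24 Hz = 8 Hz.
126 Hz mod fs = 30 Hz.
30 Hz > fs/2 = 16 Hz, folds to fs − 30 Hz = 2 Hz.
24 Hz > fs/2 = 16 Hz, folds to fs − 24 Hz = 8 Hz.
20 Hz > fs/2 = 16 Hz, folds to fs − 20 Hz = 12 Hz.
Distinct values: {2 Hz, 8 Hz, 12 Hz} → 3.

3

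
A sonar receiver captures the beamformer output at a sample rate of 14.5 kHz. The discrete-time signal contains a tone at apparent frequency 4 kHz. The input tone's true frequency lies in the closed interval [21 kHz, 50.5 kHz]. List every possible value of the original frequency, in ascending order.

25 kHz, 33 kHz, 39.5 kHz, 47.5 kHz

Frequencies that alias to 4 kHz are k·fs ± 4 kHz for integer k ≥ 0.
k=0: 4 kHz.
k=1: 10.5 kHz, 18.5 kHz.
k=2: 25 kHz, 33 kHz.
k=3: 39.5 kHz, 47.5 kHz.
k=4: 54 kHz, 62 kHz.
Within [21 kHz, 50.5 kHz]: 25 kHz, 33 kHz, 39.5 kHz, 47.5 kHz.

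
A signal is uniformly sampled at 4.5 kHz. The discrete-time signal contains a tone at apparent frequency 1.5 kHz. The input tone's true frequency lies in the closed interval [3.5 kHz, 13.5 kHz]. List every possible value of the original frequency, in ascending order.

6 kHz, 7.5 kHz, 10.5 kHz, 12 kHz

Frequencies that alias to 1.5 kHz are k·fs ± 1.5 kHz for integer k ≥ 0.
k=0: 1.5 kHz.
k=1: 3 kHz, 6 kHz.
k=2: 7.5 kHz, 10.5 kHz.
k=3: 12 kHz, 15 kHz.
k=4: 16.5 kHz, 19.5 kHz.
Within [3.5 kHz, 13.5 kHz]: 6 kHz, 7.5 kHz, 10.5 kHz, 12 kHz.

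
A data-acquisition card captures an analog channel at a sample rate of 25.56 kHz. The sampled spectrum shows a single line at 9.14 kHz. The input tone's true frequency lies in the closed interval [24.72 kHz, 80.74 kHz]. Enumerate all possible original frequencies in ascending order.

34.7 kHz, 41.98 kHz, 60.26 kHz, 67.54 kHz

Frequencies that alias to 9.14 kHz are k·fs ± 9.14 kHz for integer k ≥ 0.
k=0: 9.14 kHz.
k=1: 16.42 kHz, 34.7 kHz.
k=2: 41.98 kHz, 60.26 kHz.
k=3: 67.54 kHz, 85.82 kHz.
k=4: 93.1 kHz, 111.38 kHz.
Within [24.72 kHz, 80.74 kHz]: 34.7 kHz, 41.98 kHz, 60.26 kHz, 67.54 kHz.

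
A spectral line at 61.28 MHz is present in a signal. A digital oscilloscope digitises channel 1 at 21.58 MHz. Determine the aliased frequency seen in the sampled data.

3.46 MHz

61.28 MHz mod fs = 18.12 MHz.
18.12 MHz > fs/2 = 10.79 MHz, folds to fs − 18.12 MHz = 3.46 MHz.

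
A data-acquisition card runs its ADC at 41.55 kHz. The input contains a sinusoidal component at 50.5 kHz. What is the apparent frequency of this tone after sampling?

8.95 kHz

50.5 kHz mod fs = 8.95 kHz.
8.95 kHz ≤ fs/2 = 20.775 kHz, appears at 8.95 kHz.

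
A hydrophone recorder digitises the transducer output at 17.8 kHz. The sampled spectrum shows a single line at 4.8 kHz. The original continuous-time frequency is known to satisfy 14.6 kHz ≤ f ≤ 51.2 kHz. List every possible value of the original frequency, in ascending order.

22.6 kHz, 30.8 kHz, 40.4 kHz, 48.6 kHz

Frequencies that alias to 4.8 kHz are k·fs ± 4.8 kHz for integer k ≥ 0.
k=0: 4.8 kHz.
k=1: 13 kHz, 22.6 kHz.
k=2: 30.8 kHz, 40.4 kHz.
k=3: 48.6 kHz, 58.2 kHz.
k=4: 66.4 kHz, 76 kHz.
Within [14.6 kHz, 51.2 kHz]: 22.6 kHz, 30.8 kHz, 40.4 kHz, 48.6 kHz.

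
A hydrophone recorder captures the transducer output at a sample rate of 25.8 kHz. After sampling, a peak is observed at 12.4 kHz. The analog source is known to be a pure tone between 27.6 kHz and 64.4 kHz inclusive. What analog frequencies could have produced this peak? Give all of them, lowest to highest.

38.2 kHz, 39.2 kHz, 64 kHz

Frequencies that alias to 12.4 kHz are k·fs ± 12.4 kHz for integer k ≥ 0.
k=0: 12.4 kHz.
k=1: 13.4 kHz, 38.2 kHz.
k=2: 39.2 kHz, 64 kHz.
k=3: 65 kHz, 89.8 kHz.
Within [27.6 kHz, 64.4 kHz]: 38.2 kHz, 39.2 kHz, 64 kHz.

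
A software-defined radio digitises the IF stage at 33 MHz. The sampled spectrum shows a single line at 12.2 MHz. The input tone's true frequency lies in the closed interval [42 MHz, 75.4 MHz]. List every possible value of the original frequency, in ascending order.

Frequencies that alias to 12.2 MHz are k·fs ± 12.2 MHz for integer k ≥ 0.
k=0: 12.2 MHz.
k=1: 20.8 MHz, 45.2 MHz.
k=2: 53.8 MHz, 78.2 MHz.
k=3: 86.8 MHz, 111.2 MHz.
Within [42 MHz, 75.4 MHz]: 45.2 MHz, 53.8 MHz.

45.2 MHz, 53.8 MHz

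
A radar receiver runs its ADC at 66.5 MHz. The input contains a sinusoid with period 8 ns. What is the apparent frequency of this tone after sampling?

T = 8 ns → f = 1/T = 125 MHz.
125 MHz mod fs = 58.5 MHz.
58.5 MHz > fs/2 = 33.25 MHz, folds to fs − 58.5 MHz = 8 MHz.

8 MHz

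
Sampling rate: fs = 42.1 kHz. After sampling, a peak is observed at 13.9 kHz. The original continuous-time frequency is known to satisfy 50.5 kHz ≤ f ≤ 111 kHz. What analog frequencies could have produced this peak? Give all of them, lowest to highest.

56 kHz, 70.3 kHz, 98.1 kHz

Frequencies that alias to 13.9 kHz are k·fs ± 13.9 kHz for integer k ≥ 0.
k=0: 13.9 kHz.
k=1: 28.2 kHz, 56 kHz.
k=2: 70.3 kHz, 98.1 kHz.
k=3: 112.4 kHz, 140.2 kHz.
Within [50.5 kHz, 111 kHz]: 56 kHz, 70.3 kHz, 98.1 kHz.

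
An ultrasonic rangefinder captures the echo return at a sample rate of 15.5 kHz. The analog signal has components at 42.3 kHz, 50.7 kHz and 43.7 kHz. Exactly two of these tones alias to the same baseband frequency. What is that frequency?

4.2 kHz

fs/2 = 7.75 kHz.
42.3 kHz mod fs = 11.3 kHz.
11.3 kHz > fs/2 = 7.75 kHz, folds to fs − 11.3 kHz = 4.2 kHz.
50.7 kHz mod fs = 4.2 kHz.
4.2 kHz ≤ fs/2 = 7.75 kHz, appears at 4.2 kHz.
43.7 kHz mod fs = 12.7 kHz.
12.7 kHz > fs/2 = 7.75 kHz, folds to fs − 12.7 kHz = 2.8 kHz.
42.3 kHz and 50.7 kHz both map to 4.2 kHz.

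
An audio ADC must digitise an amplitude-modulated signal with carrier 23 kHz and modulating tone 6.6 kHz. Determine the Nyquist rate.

AM sidebands sit at fc ± fm = 16.4 kHz and 29.6 kHz.
Highest-frequency component: 29.6 kHz.
Nyquist rate = 2 × 29.6 kHz = 59.2 kHz.

59.2 kHz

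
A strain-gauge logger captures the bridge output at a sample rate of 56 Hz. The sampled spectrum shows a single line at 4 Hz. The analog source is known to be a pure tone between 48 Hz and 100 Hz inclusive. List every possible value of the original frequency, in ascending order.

52 Hz, 60 Hz

Frequencies that alias to 4 Hz are k·fs ± 4 Hz for integer k ≥ 0.
k=0: 4 Hz.
k=1: 52 Hz, 60 Hz.
k=2: 108 Hz, 116 Hz.
Within [48 Hz, 100 Hz]: 52 Hz, 60 Hz.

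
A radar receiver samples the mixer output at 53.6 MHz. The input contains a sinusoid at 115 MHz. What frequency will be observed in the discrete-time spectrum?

7.8 MHz

115 MHz mod fs = 7.8 MHz.
7.8 MHz ≤ fs/2 = 26.8 MHz, appears at 7.8 MHz.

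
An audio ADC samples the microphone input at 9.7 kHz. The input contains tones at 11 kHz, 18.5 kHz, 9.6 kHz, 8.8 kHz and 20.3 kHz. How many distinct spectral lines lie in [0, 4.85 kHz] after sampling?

3

fs/2 = 4.85 kHz.
11 kHz mod fs = 1.3 kHz.
1.3 kHz ≤ fs/2 = 4.85 kHz, appears at 1.3 kHz.
18.5 kHz mod fs = 8.8 kHz.
8.8 kHz > fs/2 = 4.85 kHz, folds to fs − 8.8 kHz = 0.9 kHz.
9.6 kHz > fs/2 = 4.85 kHz, folds to fs − 9.6 kHz = 0.1 kHz.
8.8 kHz > fs/2 = 4.85 kHz, folds to fs − 8.8 kHz = 0.9 kHz.
20.3 kHz mod fs = 0.9 kHz.
0.9 kHz ≤ fs/2 = 4.85 kHz, appears at 0.9 kHz.
Distinct values: {0.1 kHz, 0.9 kHz, 1.3 kHz} → 3.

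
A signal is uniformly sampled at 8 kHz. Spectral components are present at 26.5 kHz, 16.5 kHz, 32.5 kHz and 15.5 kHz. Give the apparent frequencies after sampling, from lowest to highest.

fs/2 = 4 kHz.
26.5 kHz mod fs = 2.5 kHz.
2.5 kHz ≤ fs/2 = 4 kHz, appears at 2.5 kHz.
16.5 kHz mod fs = 0.5 kHz.
0.5 kHz ≤ fs/2 = 4 kHz, appears at 0.5 kHz.
32.5 kHz mod fs = 0.5 kHz.
0.5 kHz ≤ fs/2 = 4 kHz, appears at 0.5 kHz.
15.5 kHz mod fs = 7.5 kHz.
7.5 kHz > fs/2 = 4 kHz, folds to fs − 7.5 kHz = 0.5 kHz.
Distinct values: {0.5 kHz, 2.5 kHz}.

0.5 kHz, 2.5 kHz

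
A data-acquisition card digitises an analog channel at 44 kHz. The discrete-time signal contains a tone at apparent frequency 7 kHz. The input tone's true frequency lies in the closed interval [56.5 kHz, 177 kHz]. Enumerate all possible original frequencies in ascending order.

81 kHz, 95 kHz, 125 kHz, 139 kHz, 169 kHz

Frequencies that alias to 7 kHz are k·fs ± 7 kHz for integer k ≥ 0.
k=0: 7 kHz.
k=1: 37 kHz, 51 kHz.
k=2: 81 kHz, 95 kHz.
k=3: 125 kHz, 139 kHz.
k=4: 169 kHz, 183 kHz.
k=5: 213 kHz, 227 kHz.
Within [56.5 kHz, 177 kHz]: 81 kHz, 95 kHz, 125 kHz, 139 kHz, 169 kHz.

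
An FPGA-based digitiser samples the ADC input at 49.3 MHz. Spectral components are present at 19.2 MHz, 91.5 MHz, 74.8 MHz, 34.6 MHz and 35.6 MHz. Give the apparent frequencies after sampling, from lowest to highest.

7.1 MHz, 13.7 MHz, 14.7 MHz, 19.2 MHz, 23.8 MHz

fs/2 = 24.65 MHz.
19.2 MHz ≤ fs/2 = 24.65 MHz, passes unchanged.
91.5 MHz mod fs = 42.2 MHz.
42.2 MHz > fs/2 = 24.65 MHz, folds to fs − 42.2 MHz = 7.1 MHz.
74.8 MHz mod fs = 25.5 MHz.
25.5 MHz > fs/2 = 24.65 MHz, folds to fs − 25.5 MHz = 23.8 MHz.
34.6 MHz > fs/2 = 24.65 MHz, folds to fs − 34.6 MHz = 14.7 MHz.
35.6 MHz > fs/2 = 24.65 MHz, folds to fs − 35.6 MHz = 13.7 MHz.
Distinct values: {7.1 MHz, 13.7 MHz, 14.7 MHz, 19.2 MHz, 23.8 MHz}.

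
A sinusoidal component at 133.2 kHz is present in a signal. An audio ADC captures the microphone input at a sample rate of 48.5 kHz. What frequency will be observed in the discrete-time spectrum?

133.2 kHz mod fs = 36.2 kHz.
36.2 kHz > fs/2 = 24.25 kHz, folds to fs − 36.2 kHz = 12.3 kHz.

12.3 kHz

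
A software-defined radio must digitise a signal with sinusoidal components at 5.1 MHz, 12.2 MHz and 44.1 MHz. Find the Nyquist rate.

88.2 MHz

Highest-frequency component: 44.1 MHz.
Nyquist rate = 2 × 44.1 MHz = 88.2 MHz.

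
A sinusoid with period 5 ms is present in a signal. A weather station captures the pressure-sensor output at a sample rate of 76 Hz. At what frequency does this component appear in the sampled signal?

28 Hz

T = 5 ms → f = 1/T = 200 Hz.
200 Hz mod fs = 48 Hz.
48 Hz > fs/2 = 38 Hz, folds to fs − 48 Hz = 28 Hz.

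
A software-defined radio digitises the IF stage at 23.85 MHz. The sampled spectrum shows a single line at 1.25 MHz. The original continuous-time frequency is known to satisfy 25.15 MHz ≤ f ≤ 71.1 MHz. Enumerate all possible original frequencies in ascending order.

Frequencies that alias to 1.25 MHz are k·fs ± 1.25 MHz for integer k ≥ 0.
k=0: 1.25 MHz.
k=1: 22.6 MHz, 25.1 MHz.
k=2: 46.45 MHz, 48.95 MHz.
k=3: 70.3 MHz, 72.8 MHz.
k=4: 94.15 MHz, 96.65 MHz.
Within [25.15 MHz, 71.1 MHz]: 46.45 MHz, 48.95 MHz, 70.3 MHz.

46.45 MHz, 48.95 MHz, 70.3 MHz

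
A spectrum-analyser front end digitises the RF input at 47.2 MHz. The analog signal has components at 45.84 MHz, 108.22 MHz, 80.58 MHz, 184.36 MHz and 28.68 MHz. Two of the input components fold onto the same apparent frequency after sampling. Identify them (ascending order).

fs/2 = 23.6 MHz.
45.84 MHz > fs/2 = 23.6 MHz, folds to fs − 45.84 MHz = 1.36 MHz.
108.22 MHz mod fs = 13.82 MHz.
13.82 MHz ≤ fs/2 = 23.6 MHz, appears at 13.82 MHz.
80.58 MHz mod fs = 33.38 MHz.
33.38 MHz > fs/2 = 23.6 MHz, folds to fs − 33.38 MHz = 13.82 MHz.
184.36 MHz mod fs = 42.76 MHz.
42.76 MHz > fs/2 = 23.6 MHz, folds to fs − 42.76 MHz = 4.44 MHz.
28.68 MHz > fs/2 = 23.6 MHz, folds to fs − 28.68 MHz = 18.52 MHz.
80.58 MHz and 108.22 MHz both map to 13.82 MHz.

80.58 MHz, 108.22 MHz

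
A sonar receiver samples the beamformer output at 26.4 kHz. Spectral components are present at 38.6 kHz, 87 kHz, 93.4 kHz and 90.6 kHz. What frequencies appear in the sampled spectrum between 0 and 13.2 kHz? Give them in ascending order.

7.8 kHz, 11.4 kHz, 12.2 kHz

fs/2 = 13.2 kHz.
38.6 kHz mod fs = 12.2 kHz.
12.2 kHz ≤ fs/2 = 13.2 kHz, appears at 12.2 kHz.
87 kHz mod fs = 7.8 kHz.
7.8 kHz ≤ fs/2 = 13.2 kHz, appears at 7.8 kHz.
93.4 kHz mod fs = 14.2 kHz.
14.2 kHz > fs/2 = 13.2 kHz, folds to fs − 14.2 kHz = 12.2 kHz.
90.6 kHz mod fs = 11.4 kHz.
11.4 kHz ≤ fs/2 = 13.2 kHz, appears at 11.4 kHz.
Distinct values: {7.8 kHz, 11.4 kHz, 12.2 kHz}.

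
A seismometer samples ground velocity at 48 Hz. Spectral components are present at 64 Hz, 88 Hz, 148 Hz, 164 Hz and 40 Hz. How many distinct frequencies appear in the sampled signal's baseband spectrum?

fs/2 = 24 Hz.
64 Hz mod fs = 16 Hz.
16 Hz ≤ fs/2 = 24 Hz, appears at 16 Hz.
88 Hz mod fs = 40 Hz.
40 Hz > fs/2 = 24 Hz, folds to fs − 40 Hz = 8 Hz.
148 Hz mod fs = 4 Hz.
4 Hz ≤ fs/2 = 24 Hz, appears at 4 Hz.
164 Hz mod fs = 20 Hz.
20 Hz ≤ fs/2 = 24 Hz, appears at 20 Hz.
40 Hz > fs/2 = 24 Hz, folds to fs − 40 Hz = 8 Hz.
Distinct values: {4 Hz, 8 Hz, 16 Hz, 20 Hz} → 4.

4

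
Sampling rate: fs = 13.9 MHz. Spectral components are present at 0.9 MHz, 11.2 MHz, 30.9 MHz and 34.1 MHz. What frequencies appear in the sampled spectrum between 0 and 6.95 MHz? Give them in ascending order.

fs/2 = 6.95 MHz.
0.9 MHz ≤ fs/2 = 6.95 MHz, passes unchanged.
11.2 MHz > fs/2 = 6.95 MHz, folds to fs − 11.2 MHz = 2.7 MHz.
30.9 MHz mod fs = 3.1 MHz.
3.1 MHz ≤ fs/2 = 6.95 MHz, appears at 3.1 MHz.
34.1 MHz mod fs = 6.3 MHz.
6.3 MHz ≤ fs/2 = 6.95 MHz, appears at 6.3 MHz.
Distinct values: {0.9 MHz, 2.7 MHz, 3.1 MHz, 6.3 MHz}.

0.9 MHz, 2.7 MHz, 3.1 MHz, 6.3 MHz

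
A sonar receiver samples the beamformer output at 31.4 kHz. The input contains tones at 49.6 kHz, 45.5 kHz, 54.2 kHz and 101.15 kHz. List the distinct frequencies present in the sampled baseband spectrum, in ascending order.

6.95 kHz, 8.6 kHz, 13.2 kHz, 14.1 kHz

fs/2 = 15.7 kHz.
49.6 kHz mod fs = 18.2 kHz.
18.2 kHz > fs/2 = 15.7 kHz, folds to fs − 18.2 kHz = 13.2 kHz.
45.5 kHz mod fs = 14.1 kHz.
14.1 kHz ≤ fs/2 = 15.7 kHz, appears at 14.1 kHz.
54.2 kHz mod fs = 22.8 kHz.
22.8 kHz > fs/2 = 15.7 kHz, folds to fs − 22.8 kHz = 8.6 kHz.
101.15 kHz mod fs = 6.95 kHz.
6.95 kHz ≤ fs/2 = 15.7 kHz, appears at 6.95 kHz.
Distinct values: {6.95 kHz, 8.6 kHz, 13.2 kHz, 14.1 kHz}.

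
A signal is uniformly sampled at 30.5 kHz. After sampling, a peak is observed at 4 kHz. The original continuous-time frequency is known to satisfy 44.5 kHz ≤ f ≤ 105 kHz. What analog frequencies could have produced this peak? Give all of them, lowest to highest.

57 kHz, 65 kHz, 87.5 kHz, 95.5 kHz

Frequencies that alias to 4 kHz are k·fs ± 4 kHz for integer k ≥ 0.
k=0: 4 kHz.
k=1: 26.5 kHz, 34.5 kHz.
k=2: 57 kHz, 65 kHz.
k=3: 87.5 kHz, 95.5 kHz.
k=4: 118 kHz, 126 kHz.
Within [44.5 kHz, 105 kHz]: 57 kHz, 65 kHz, 87.5 kHz, 95.5 kHz.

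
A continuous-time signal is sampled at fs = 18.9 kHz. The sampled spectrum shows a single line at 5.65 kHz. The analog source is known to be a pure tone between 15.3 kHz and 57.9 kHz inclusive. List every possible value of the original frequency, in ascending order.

Frequencies that alias to 5.65 kHz are k·fs ± 5.65 kHz for integer k ≥ 0.
k=0: 5.65 kHz.
k=1: 13.25 kHz, 24.55 kHz.
k=2: 32.15 kHz, 43.45 kHz.
k=3: 51.05 kHz, 62.35 kHz.
k=4: 69.95 kHz, 81.25 kHz.
Within [15.3 kHz, 57.9 kHz]: 24.55 kHz, 32.15 kHz, 43.45 kHz, 51.05 kHz.

24.55 kHz, 32.15 kHz, 43.45 kHz, 51.05 kHz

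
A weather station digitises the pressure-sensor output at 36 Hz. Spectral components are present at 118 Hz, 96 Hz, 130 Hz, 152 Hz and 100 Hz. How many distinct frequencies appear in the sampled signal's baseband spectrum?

fs/2 = 18 Hz.
118 Hz mod fs = 10 Hz.
10 Hz ≤ fs/2 = 18 Hz, appears at 10 Hz.
96 Hz mod fs = 24 Hz.
24 Hz > fs/2 = 18 Hz, folds to fs − 24 Hz = 12 Hz.
130 Hz mod fs = 22 Hz.
22 Hz > fs/2 = 18 Hz, folds to fs − 22 Hz = 14 Hz.
152 Hz mod fs = 8 Hz.
8 Hz ≤ fs/2 = 18 Hz, appears at 8 Hz.
100 Hz mod fs = 28 Hz.
28 Hz > fs/2 = 18 Hz, folds to fs − 28 Hz = 8 Hz.
Distinct values: {8 Hz, 10 Hz, 12 Hz, 14 Hz} → 4.

4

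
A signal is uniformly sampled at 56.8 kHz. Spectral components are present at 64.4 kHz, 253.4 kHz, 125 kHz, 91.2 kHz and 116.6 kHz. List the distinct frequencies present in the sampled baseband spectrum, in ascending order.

3 kHz, 7.6 kHz, 11.4 kHz, 22.4 kHz, 26.2 kHz

fs/2 = 28.4 kHz.
64.4 kHz mod fs = 7.6 kHz.
7.6 kHz ≤ fs/2 = 28.4 kHz, appears at 7.6 kHz.
253.4 kHz mod fs = 26.2 kHz.
26.2 kHz ≤ fs/2 = 28.4 kHz, appears at 26.2 kHz.
125 kHz mod fs = 11.4 kHz.
11.4 kHz ≤ fs/2 = 28.4 kHz, appears at 11.4 kHz.
91.2 kHz mod fs = 34.4 kHz.
34.4 kHz > fs/2 = 28.4 kHz, folds to fs − 34.4 kHz = 22.4 kHz.
116.6 kHz mod fs = 3 kHz.
3 kHz ≤ fs/2 = 28.4 kHz, appears at 3 kHz.
Distinct values: {3 kHz, 7.6 kHz, 11.4 kHz, 22.4 kHz, 26.2 kHz}.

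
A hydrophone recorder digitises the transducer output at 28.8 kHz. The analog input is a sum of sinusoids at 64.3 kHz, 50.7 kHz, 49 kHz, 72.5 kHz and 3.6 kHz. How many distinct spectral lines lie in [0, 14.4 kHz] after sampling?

fs/2 = 14.4 kHz.
64.3 kHz mod fs = 6.7 kHz.
6.7 kHz ≤ fs/2 = 14.4 kHz, appears at 6.7 kHz.
50.7 kHz mod fs = 21.9 kHz.
21.9 kHz > fs/2 = 14.4 kHz, folds to fs − 21.9 kHz = 6.9 kHz.
49 kHz mod fs = 20.2 kHz.
20.2 kHz > fs/2 = 14.4 kHz, folds to fs − 20.2 kHz = 8.6 kHz.
72.5 kHz mod fs = 14.9 kHz.
14.9 kHz > fs/2 = 14.4 kHz, folds to fs − 14.9 kHz = 13.9 kHz.
3.6 kHz ≤ fs/2 = 14.4 kHz, passes unchanged.
Distinct values: {3.6 kHz, 6.7 kHz, 6.9 kHz, 8.6 kHz, 13.9 kHz} → 5.

5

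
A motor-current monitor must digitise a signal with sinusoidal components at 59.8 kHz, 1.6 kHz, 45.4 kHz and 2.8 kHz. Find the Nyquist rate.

119.6 kHz

Highest-frequency component: 59.8 kHz.
Nyquist rate = 2 × 59.8 kHz = 119.6 kHz.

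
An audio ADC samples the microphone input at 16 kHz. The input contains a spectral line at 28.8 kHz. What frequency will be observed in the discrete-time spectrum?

3.2 kHz

28.8 kHz mod fs = 12.8 kHz.
12.8 kHz > fs/2 = 8 kHz, folds to fs − 12.8 kHz = 3.2 kHz.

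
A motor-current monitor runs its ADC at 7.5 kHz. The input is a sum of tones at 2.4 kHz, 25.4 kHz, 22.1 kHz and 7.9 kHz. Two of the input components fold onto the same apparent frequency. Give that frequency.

fs/2 = 3.75 kHz.
2.4 kHz ≤ fs/2 = 3.75 kHz, passes unchanged.
25.4 kHz mod fs = 2.9 kHz.
2.9 kHz ≤ fs/2 = 3.75 kHz, appears at 2.9 kHz.
22.1 kHz mod fs = 7.1 kHz.
7.1 kHz > fs/2 = 3.75 kHz, folds to fs − 7.1 kHz = 0.4 kHz.
7.9 kHz mod fs = 0.4 kHz.
0.4 kHz ≤ fs/2 = 3.75 kHz, appears at 0.4 kHz.
7.9 kHz and 22.1 kHz both map to 0.4 kHz.

0.4 kHz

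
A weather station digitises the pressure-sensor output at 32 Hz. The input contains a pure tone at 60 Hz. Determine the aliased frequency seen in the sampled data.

4 Hz

60 Hz mod fs = 28 Hz.
28 Hz > fs/2 = 16 Hz, folds to fs − 28 Hz = 4 Hz.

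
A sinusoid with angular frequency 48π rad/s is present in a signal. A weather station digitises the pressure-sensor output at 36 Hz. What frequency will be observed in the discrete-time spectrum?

12 Hz

ω = 48π rad/s → f = ω/(2π) = 24 Hz.
24 Hz > fs/2 = 18 Hz, folds to fs − 24 Hz = 12 Hz.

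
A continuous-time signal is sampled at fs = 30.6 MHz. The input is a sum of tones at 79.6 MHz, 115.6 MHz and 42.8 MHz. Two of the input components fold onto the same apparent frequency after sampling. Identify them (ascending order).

42.8 MHz, 79.6 MHz

fs/2 = 15.3 MHz.
79.6 MHz mod fs = 18.4 MHz.
18.4 MHz > fs/2 = 15.3 MHz, folds to fs − 18.4 MHz = 12.2 MHz.
115.6 MHz mod fs = 23.8 MHz.
23.8 MHz > fs/2 = 15.3 MHz, folds to fs − 23.8 MHz = 6.8 MHz.
42.8 MHz mod fs = 12.2 MHz.
12.2 MHz ≤ fs/2 = 15.3 MHz, appears at 12.2 MHz.
42.8 MHz and 79.6 MHz both map to 12.2 MHz.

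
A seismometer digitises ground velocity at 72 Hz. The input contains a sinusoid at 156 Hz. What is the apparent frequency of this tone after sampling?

156 Hz mod fs = 12 Hz.
12 Hz ≤ fs/2 = 36 Hz, appears at 12 Hz.

12 Hz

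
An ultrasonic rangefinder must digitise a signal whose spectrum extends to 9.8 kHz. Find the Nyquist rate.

19.6 kHz

Nyquist rate = 2 × 9.8 kHz = 19.6 kHz.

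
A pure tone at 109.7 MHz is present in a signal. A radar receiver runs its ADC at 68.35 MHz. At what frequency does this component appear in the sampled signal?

27 MHz

109.7 MHz mod fs = 41.35 MHz.
41.35 MHz > fs/2 = 34.175 MHz, folds to fs − 41.35 MHz = 27 MHz.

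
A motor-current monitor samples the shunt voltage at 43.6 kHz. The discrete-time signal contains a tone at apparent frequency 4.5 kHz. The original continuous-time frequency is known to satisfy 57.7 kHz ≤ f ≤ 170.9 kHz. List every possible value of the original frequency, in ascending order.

82.7 kHz, 91.7 kHz, 126.3 kHz, 135.3 kHz, 169.9 kHz

Frequencies that alias to 4.5 kHz are k·fs ± 4.5 kHz for integer k ≥ 0.
k=0: 4.5 kHz.
k=1: 39.1 kHz, 48.1 kHz.
k=2: 82.7 kHz, 91.7 kHz.
k=3: 126.3 kHz, 135.3 kHz.
k=4: 169.9 kHz, 178.9 kHz.
k=5: 213.5 kHz, 222.5 kHz.
Within [57.7 kHz, 170.9 kHz]: 82.7 kHz, 91.7 kHz, 126.3 kHz, 135.3 kHz, 169.9 kHz.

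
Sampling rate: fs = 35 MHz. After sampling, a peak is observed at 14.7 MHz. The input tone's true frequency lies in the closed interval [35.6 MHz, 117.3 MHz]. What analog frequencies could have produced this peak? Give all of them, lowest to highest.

49.7 MHz, 55.3 MHz, 84.7 MHz, 90.3 MHz

Frequencies that alias to 14.7 MHz are k·fs ± 14.7 MHz for integer k ≥ 0.
k=0: 14.7 MHz.
k=1: 20.3 MHz, 49.7 MHz.
k=2: 55.3 MHz, 84.7 MHz.
k=3: 90.3 MHz, 119.7 MHz.
k=4: 125.3 MHz, 154.7 MHz.
Within [35.6 MHz, 117.3 MHz]: 49.7 MHz, 55.3 MHz, 84.7 MHz, 90.3 MHz.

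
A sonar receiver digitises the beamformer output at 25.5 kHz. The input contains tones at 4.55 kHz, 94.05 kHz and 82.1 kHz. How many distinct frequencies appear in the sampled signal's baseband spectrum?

fs/2 = 12.75 kHz.
4.55 kHz ≤ fs/2 = 12.75 kHz, passes unchanged.
94.05 kHz mod fs = 17.55 kHz.
17.55 kHz > fs/2 = 12.75 kHz, folds to fs − 17.55 kHz = 7.95 kHz.
82.1 kHz mod fs = 5.6 kHz.
5.6 kHz ≤ fs/2 = 12.75 kHz, appears at 5.6 kHz.
Distinct values: {4.55 kHz, 5.6 kHz, 7.95 kHz} → 3.

3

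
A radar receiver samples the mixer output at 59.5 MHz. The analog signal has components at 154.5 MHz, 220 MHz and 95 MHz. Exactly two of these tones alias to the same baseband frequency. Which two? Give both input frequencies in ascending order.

fs/2 = 29.75 MHz.
154.5 MHz mod fs = 35.5 MHz.
35.5 MHz > fs/2 = 29.75 MHz, folds to fs − 35.5 MHz = 24 MHz.
220 MHz mod fs = 41.5 MHz.
41.5 MHz > fs/2 = 29.75 MHz, folds to fs − 41.5 MHz = 18 MHz.
95 MHz mod fs = 35.5 MHz.
35.5 MHz > fs/2 = 29.75 MHz, folds to fs − 35.5 MHz = 24 MHz.
95 MHz and 154.5 MHz both map to 24 MHz.

95 MHz, 154.5 MHz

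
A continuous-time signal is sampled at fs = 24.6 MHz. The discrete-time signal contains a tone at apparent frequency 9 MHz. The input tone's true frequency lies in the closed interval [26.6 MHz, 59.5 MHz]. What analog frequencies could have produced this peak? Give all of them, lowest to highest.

33.6 MHz, 40.2 MHz, 58.2 MHz

Frequencies that alias to 9 MHz are k·fs ± 9 MHz for integer k ≥ 0.
k=0: 9 MHz.
k=1: 15.6 MHz, 33.6 MHz.
k=2: 40.2 MHz, 58.2 MHz.
k=3: 64.8 MHz, 82.8 MHz.
Within [26.6 MHz, 59.5 MHz]: 33.6 MHz, 40.2 MHz, 58.2 MHz.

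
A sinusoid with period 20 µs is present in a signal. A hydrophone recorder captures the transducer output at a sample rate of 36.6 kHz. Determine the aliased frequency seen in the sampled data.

13.4 kHz

T = 20 µs → f = 1/T = 50 kHz.
50 kHz mod fs = 13.4 kHz.
13.4 kHz ≤ fs/2 = 18.3 kHz, appears at 13.4 kHz.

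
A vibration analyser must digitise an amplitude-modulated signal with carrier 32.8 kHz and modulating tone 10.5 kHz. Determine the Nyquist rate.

86.6 kHz

AM sidebands sit at fc ± fm = 22.3 kHz and 43.3 kHz.
Highest-frequency component: 43.3 kHz.
Nyquist rate = 2 × 43.3 kHz = 86.6 kHz.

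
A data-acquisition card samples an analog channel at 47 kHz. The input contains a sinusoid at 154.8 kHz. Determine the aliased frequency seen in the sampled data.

13.8 kHz

154.8 kHz mod fs = 13.8 kHz.
13.8 kHz ≤ fs/2 = 23.5 kHz, appears at 13.8 kHz.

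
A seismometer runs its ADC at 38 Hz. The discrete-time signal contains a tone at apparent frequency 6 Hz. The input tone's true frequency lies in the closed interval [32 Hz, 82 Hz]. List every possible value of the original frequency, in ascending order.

32 Hz, 44 Hz, 70 Hz, 82 Hz

Frequencies that alias to 6 Hz are k·fs ± 6 Hz for integer k ≥ 0.
k=0: 6 Hz.
k=1: 32 Hz, 44 Hz.
k=2: 70 Hz, 82 Hz.
k=3: 108 Hz, 120 Hz.
Within [32 Hz, 82 Hz]: 32 Hz, 44 Hz, 70 Hz, 82 Hz.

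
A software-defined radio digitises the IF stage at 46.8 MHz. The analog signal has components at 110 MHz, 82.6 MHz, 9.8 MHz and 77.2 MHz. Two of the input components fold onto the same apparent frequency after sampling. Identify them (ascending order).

fs/2 = 23.4 MHz.
110 MHz mod fs = 16.4 MHz.
16.4 MHz ≤ fs/2 = 23.4 MHz, appears at 16.4 MHz.
82.6 MHz mod fs = 35.8 MHz.
35.8 MHz > fs/2 = 23.4 MHz, folds to fs − 35.8 MHz = 11 MHz.
9.8 MHz ≤ fs/2 = 23.4 MHz, passes unchanged.
77.2 MHz mod fs = 30.4 MHz.
30.4 MHz > fs/2 = 23.4 MHz, folds to fs − 30.4 MHz = 16.4 MHz.
77.2 MHz and 110 MHz both map to 16.4 MHz.

77.2 MHz, 110 MHz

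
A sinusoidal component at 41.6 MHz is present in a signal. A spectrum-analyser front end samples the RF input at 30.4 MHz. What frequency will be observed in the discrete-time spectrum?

11.2 MHz

41.6 MHz mod fs = 11.2 MHz.
11.2 MHz ≤ fs/2 = 15.2 MHz, appears at 11.2 MHz.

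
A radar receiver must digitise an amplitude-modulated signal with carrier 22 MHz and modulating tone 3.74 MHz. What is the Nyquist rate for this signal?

AM sidebands sit at fc ± fm = 18.26 MHz and 25.74 MHz.
Highest-frequency component: 25.74 MHz.
Nyquist rate = 2 × 25.74 MHz = 51.48 MHz.

51.48 MHz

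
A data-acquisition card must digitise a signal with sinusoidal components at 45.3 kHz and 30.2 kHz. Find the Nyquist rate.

90.6 kHz

Highest-frequency component: 45.3 kHz.
Nyquist rate = 2 × 45.3 kHz = 90.6 kHz.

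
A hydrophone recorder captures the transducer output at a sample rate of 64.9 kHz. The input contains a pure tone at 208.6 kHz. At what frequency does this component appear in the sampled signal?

13.9 kHz

208.6 kHz mod fs = 13.9 kHz.
13.9 kHz ≤ fs/2 = 32.45 kHz, appears at 13.9 kHz.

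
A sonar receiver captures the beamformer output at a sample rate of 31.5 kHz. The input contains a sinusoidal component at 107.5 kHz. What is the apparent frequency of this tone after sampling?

107.5 kHz mod fs = 13 kHz.
13 kHz ≤ fs/2 = 15.75 kHz, appears at 13 kHz.

13 kHz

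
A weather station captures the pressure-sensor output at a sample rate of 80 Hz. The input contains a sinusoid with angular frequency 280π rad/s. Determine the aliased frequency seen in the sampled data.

20 Hz

ω = 280π rad/s → f = ω/(2π) = 140 Hz.
140 Hz mod fs = 60 Hz.
60 Hz > fs/2 = 40 Hz, folds to fs − 60 Hz = 20 Hz.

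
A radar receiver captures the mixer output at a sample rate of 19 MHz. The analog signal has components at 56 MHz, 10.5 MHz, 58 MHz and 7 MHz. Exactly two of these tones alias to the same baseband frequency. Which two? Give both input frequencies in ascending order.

56 MHz, 58 MHz

fs/2 = 9.5 MHz.
56 MHz mod fs = 18 MHz.
18 MHz > fs/2 = 9.5 MHz, folds to fs − 18 MHz = 1 MHz.
10.5 MHz > fs/2 = 9.5 MHz, folds to fs − 10.5 MHz = 8.5 MHz.
58 MHz mod fs = 1 MHz.
1 MHz ≤ fs/2 = 9.5 MHz, appears at 1 MHz.
7 MHz ≤ fs/2 = 9.5 MHz, passes unchanged.
56 MHz and 58 MHz both map to 1 MHz.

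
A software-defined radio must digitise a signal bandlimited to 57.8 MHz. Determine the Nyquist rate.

Nyquist rate = 2 × 57.8 MHz = 115.6 MHz.

115.6 MHz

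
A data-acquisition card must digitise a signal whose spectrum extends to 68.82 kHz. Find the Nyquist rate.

Nyquist rate = 2 × 68.82 kHz = 137.64 kHz.

137.64 kHz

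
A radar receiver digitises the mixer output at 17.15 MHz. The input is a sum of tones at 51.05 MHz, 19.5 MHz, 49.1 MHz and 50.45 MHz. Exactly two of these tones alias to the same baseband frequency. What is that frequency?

fs/2 = 8.575 MHz.
51.05 MHz mod fs = 16.75 MHz.
16.75 MHz > fs/2 = 8.575 MHz, folds to fs − 16.75 MHz = 0.4 MHz.
19.5 MHz mod fs = 2.35 MHz.
2.35 MHz ≤ fs/2 = 8.575 MHz, appears at 2.35 MHz.
49.1 MHz mod fs = 14.8 MHz.
14.8 MHz > fs/2 = 8.575 MHz, folds to fs − 14.8 MHz = 2.35 MHz.
50.45 MHz mod fs = 16.15 MHz.
16.15 MHz > fs/2 = 8.575 MHz, folds to fs − 16.15 MHz = 1 MHz.
19.5 MHz and 49.1 MHz both map to 2.35 MHz.

2.35 MHz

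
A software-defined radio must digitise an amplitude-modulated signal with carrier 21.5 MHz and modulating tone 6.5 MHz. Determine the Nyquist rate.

56 MHz

AM sidebands sit at fc ± fm = 15 MHz and 28 MHz.
Highest-frequency component: 28 MHz.
Nyquist rate = 2 × 28 MHz = 56 MHz.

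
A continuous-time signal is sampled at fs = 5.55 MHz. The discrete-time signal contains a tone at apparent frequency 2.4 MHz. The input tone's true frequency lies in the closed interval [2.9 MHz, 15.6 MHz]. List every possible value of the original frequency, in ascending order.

Frequencies that alias to 2.4 MHz are k·fs ± 2.4 MHz for integer k ≥ 0.
k=0: 2.4 MHz.
k=1: 3.15 MHz, 7.95 MHz.
k=2: 8.7 MHz, 13.5 MHz.
k=3: 14.25 MHz, 19.05 MHz.
k=4: 19.8 MHz, 24.6 MHz.
Within [2.9 MHz, 15.6 MHz]: 3.15 MHz, 7.95 MHz, 8.7 MHz, 13.5 MHz, 14.25 MHz.

3.15 MHz, 7.95 MHz, 8.7 MHz, 13.5 MHz, 14.25 MHz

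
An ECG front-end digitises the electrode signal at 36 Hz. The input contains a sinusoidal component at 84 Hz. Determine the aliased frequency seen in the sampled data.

84 Hz mod fs = 12 Hz.
12 Hz ≤ fs/2 = 18 Hz, appears at 12 Hz.

12 Hz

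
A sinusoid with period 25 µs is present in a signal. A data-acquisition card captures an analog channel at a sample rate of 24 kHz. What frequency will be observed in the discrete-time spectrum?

T = 25 µs → f = 1/T = 40 kHz.
40 kHz mod fs = 16 kHz.
16 kHz > fs/2 = 12 kHz, folds to fs − 16 kHz = 8 kHz.

8 kHz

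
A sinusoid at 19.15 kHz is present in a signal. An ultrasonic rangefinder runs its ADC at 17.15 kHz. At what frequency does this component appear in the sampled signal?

2 kHz

19.15 kHz mod fs = 2 kHz.
2 kHz ≤ fs/2 = 8.575 kHz, appears at 2 kHz.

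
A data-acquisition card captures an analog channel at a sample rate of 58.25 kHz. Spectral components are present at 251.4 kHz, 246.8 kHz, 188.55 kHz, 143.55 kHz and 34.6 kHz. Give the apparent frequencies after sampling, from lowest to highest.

13.8 kHz, 18.4 kHz, 23.65 kHz, 27.05 kHz

fs/2 = 29.125 kHz.
251.4 kHz mod fs = 18.4 kHz.
18.4 kHz ≤ fs/2 = 29.125 kHz, appears at 18.4 kHz.
246.8 kHz mod fs = 13.8 kHz.
13.8 kHz ≤ fs/2 = 29.125 kHz, appears at 13.8 kHz.
188.55 kHz mod fs = 13.8 kHz.
13.8 kHz ≤ fs/2 = 29.125 kHz, appears at 13.8 kHz.
143.55 kHz mod fs = 27.05 kHz.
27.05 kHz ≤ fs/2 = 29.125 kHz, appears at 27.05 kHz.
34.6 kHz > fs/2 = 29.125 kHz, folds to fs − 34.6 kHz = 23.65 kHz.
Distinct values: {13.8 kHz, 18.4 kHz, 23.65 kHz, 27.05 kHz}.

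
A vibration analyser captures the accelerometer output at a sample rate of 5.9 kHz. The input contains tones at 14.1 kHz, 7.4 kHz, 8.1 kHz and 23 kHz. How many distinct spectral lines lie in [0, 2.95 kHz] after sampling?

fs/2 = 2.95 kHz.
14.1 kHz mod fs = 2.3 kHz.
2.3 kHz ≤ fs/2 = 2.95 kHz, appears at 2.3 kHz.
7.4 kHz mod fs = 1.5 kHz.
1.5 kHz ≤ fs/2 = 2.95 kHz, appears at 1.5 kHz.
8.1 kHz mod fs = 2.2 kHz.
2.2 kHz ≤ fs/2 = 2.95 kHz, appears at 2.2 kHz.
23 kHz mod fs = 5.3 kHz.
5.3 kHz > fs/2 = 2.95 kHz, folds to fs − 5.3 kHz = 0.6 kHz.
Distinct values: {0.6 kHz, 1.5 kHz, 2.2 kHz, 2.3 kHz} → 4.

4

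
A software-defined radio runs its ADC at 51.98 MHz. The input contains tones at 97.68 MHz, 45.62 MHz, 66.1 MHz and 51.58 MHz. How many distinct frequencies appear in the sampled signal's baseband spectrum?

4

fs/2 = 25.99 MHz.
97.68 MHz mod fs = 45.7 MHz.
45.7 MHz > fs/2 = 25.99 MHz, folds to fs − 45.7 MHz = 6.28 MHz.
45.62 MHz > fs/2 = 25.99 MHz, folds to fs − 45.62 MHz = 6.36 MHz.
66.1 MHz mod fs = 14.12 MHz.
14.12 MHz ≤ fs/2 = 25.99 MHz, appears at 14.12 MHz.
51.58 MHz > fs/2 = 25.99 MHz, folds to fs − 51.58 MHz = 0.4 MHz.
Distinct values: {0.4 MHz, 6.28 MHz, 6.36 MHz, 14.12 MHz} → 4.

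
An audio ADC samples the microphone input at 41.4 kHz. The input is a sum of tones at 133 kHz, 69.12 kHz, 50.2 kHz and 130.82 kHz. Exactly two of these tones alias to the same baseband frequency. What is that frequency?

fs/2 = 20.7 kHz.
133 kHz mod fs = 8.8 kHz.
8.8 kHz ≤ fs/2 = 20.7 kHz, appears at 8.8 kHz.
69.12 kHz mod fs = 27.72 kHz.
27.72 kHz > fs/2 = 20.7 kHz, folds to fs − 27.72 kHz = 13.68 kHz.
50.2 kHz mod fs = 8.8 kHz.
8.8 kHz ≤ fs/2 = 20.7 kHz, appears at 8.8 kHz.
130.82 kHz mod fs = 6.62 kHz.
6.62 kHz ≤ fs/2 = 20.7 kHz, appears at 6.62 kHz.
50.2 kHz and 133 kHz both map to 8.8 kHz.

8.8 kHz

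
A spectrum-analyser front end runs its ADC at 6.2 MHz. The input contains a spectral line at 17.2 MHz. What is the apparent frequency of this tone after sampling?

17.2 MHz mod fs = 4.8 MHz.
4.8 MHz > fs/2 = 3.1 MHz, folds to fs − 4.8 MHz = 1.4 MHz.

1.4 MHz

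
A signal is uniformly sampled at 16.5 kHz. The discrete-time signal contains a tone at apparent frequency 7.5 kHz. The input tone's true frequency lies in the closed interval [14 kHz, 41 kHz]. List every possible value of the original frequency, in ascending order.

24 kHz, 25.5 kHz, 40.5 kHz

Frequencies that alias to 7.5 kHz are k·fs ± 7.5 kHz for integer k ≥ 0.
k=0: 7.5 kHz.
k=1: 9 kHz, 24 kHz.
k=2: 25.5 kHz, 40.5 kHz.
k=3: 42 kHz, 57 kHz.
Within [14 kHz, 41 kHz]: 24 kHz, 25.5 kHz, 40.5 kHz.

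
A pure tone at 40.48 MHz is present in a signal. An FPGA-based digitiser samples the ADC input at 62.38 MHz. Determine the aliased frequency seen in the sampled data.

40.48 MHz > fs/2 = 31.19 MHz, folds to fs − 40.48 MHz = 21.9 MHz.

21.9 MHz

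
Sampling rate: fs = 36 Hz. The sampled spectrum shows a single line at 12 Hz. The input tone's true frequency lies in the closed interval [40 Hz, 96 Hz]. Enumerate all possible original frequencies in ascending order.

Frequencies that alias to 12 Hz are k·fs ± 12 Hz for integer k ≥ 0.
k=0: 12 Hz.
k=1: 24 Hz, 48 Hz.
k=2: 60 Hz, 84 Hz.
k=3: 96 Hz, 120 Hz.
k=4: 132 Hz, 156 Hz.
Within [40 Hz, 96 Hz]: 48 Hz, 60 Hz, 84 Hz, 96 Hz.

48 Hz, 60 Hz, 84 Hz, 96 Hz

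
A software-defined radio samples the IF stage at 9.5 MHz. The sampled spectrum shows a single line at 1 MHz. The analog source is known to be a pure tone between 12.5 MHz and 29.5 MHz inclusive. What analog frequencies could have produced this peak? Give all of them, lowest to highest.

Frequencies that alias to 1 MHz are k·fs ± 1 MHz for integer k ≥ 0.
k=0: 1 MHz.
k=1: 8.5 MHz, 10.5 MHz.
k=2: 18 MHz, 20 MHz.
k=3: 27.5 MHz, 29.5 MHz.
k=4: 37 MHz, 39 MHz.
Within [12.5 MHz, 29.5 MHz]: 18 MHz, 20 MHz, 27.5 MHz, 29.5 MHz.

18 MHz, 20 MHz, 27.5 MHz, 29.5 MHz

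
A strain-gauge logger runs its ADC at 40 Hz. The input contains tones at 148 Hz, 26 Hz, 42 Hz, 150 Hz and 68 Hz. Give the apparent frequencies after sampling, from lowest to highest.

2 Hz, 10 Hz, 12 Hz, 14 Hz

fs/2 = 20 Hz.
148 Hz mod fs = 28 Hz.
28 Hz > fs/2 = 20 Hz, folds to fs − 28 Hz = 12 Hz.
26 Hz > fs/2 = 20 Hz, folds to fs − 26 Hz = 14 Hz.
42 Hz mod fs = 2 Hz.
2 Hz ≤ fs/2 = 20 Hz, appears at 2 Hz.
150 Hz mod fs = 30 Hz.
30 Hz > fs/2 = 20 Hz, folds to fs − 30 Hz = 10 Hz.
68 Hz mod fs = 28 Hz.
28 Hz > fs/2 = 20 Hz, folds to fs − 28 Hz = 12 Hz.
Distinct values: {2 Hz, 10 Hz, 12 Hz, 14 Hz}.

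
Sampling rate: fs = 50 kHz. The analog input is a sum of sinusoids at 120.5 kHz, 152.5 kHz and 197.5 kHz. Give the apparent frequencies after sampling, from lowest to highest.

2.5 kHz, 20.5 kHz

fs/2 = 25 kHz.
120.5 kHz mod fs = 20.5 kHz.
20.5 kHz ≤ fs/2 = 25 kHz, appears at 20.5 kHz.
152.5 kHz mod fs = 2.5 kHz.
2.5 kHz ≤ fs/2 = 25 kHz, appears at 2.5 kHz.
197.5 kHz mod fs = 47.5 kHz.
47.5 kHz > fs/2 = 25 kHz, folds to fs − 47.5 kHz = 2.5 kHz.
Distinct values: {2.5 kHz, 20.5 kHz}.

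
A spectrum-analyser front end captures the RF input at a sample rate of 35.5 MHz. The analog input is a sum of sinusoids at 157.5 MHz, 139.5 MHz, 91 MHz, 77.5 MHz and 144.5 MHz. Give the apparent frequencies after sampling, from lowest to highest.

2.5 MHz, 6.5 MHz, 15.5 MHz

fs/2 = 17.75 MHz.
157.5 MHz mod fs = 15.5 MHz.
15.5 MHz ≤ fs/2 = 17.75 MHz, appears at 15.5 MHz.
139.5 MHz mod fs = 33 MHz.
33 MHz > fs/2 = 17.75 MHz, folds to fs − 33 MHz = 2.5 MHz.
91 MHz mod fs = 20 MHz.
20 MHz > fs/2 = 17.75 MHz, folds to fs − 20 MHz = 15.5 MHz.
77.5 MHz mod fs = 6.5 MHz.
6.5 MHz ≤ fs/2 = 17.75 MHz, appears at 6.5 MHz.
144.5 MHz mod fs = 2.5 MHz.
2.5 MHz ≤ fs/2 = 17.75 MHz, appears at 2.5 MHz.
Distinct values: {2.5 MHz, 6.5 MHz, 15.5 MHz}.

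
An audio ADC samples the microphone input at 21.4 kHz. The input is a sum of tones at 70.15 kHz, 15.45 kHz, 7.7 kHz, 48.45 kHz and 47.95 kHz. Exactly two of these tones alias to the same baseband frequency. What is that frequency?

fs/2 = 10.7 kHz.
70.15 kHz mod fs = 5.95 kHz.
5.95 kHz ≤ fs/2 = 10.7 kHz, appears at 5.95 kHz.
15.45 kHz > fs/2 = 10.7 kHz, folds to fs − 15.45 kHz = 5.95 kHz.
7.7 kHz ≤ fs/2 = 10.7 kHz, passes unchanged.
48.45 kHz mod fs = 5.65 kHz.
5.65 kHz ≤ fs/2 = 10.7 kHz, appears at 5.65 kHz.
47.95 kHz mod fs = 5.15 kHz.
5.15 kHz ≤ fs/2 = 10.7 kHz, appears at 5.15 kHz.
15.45 kHz and 70.15 kHz both map to 5.95 kHz.

5.95 kHz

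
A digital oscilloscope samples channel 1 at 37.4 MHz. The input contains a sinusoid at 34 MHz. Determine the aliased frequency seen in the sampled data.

3.4 MHz

34 MHz > fs/2 = 18.7 MHz, folds to fs − 34 MHz = 3.4 MHz.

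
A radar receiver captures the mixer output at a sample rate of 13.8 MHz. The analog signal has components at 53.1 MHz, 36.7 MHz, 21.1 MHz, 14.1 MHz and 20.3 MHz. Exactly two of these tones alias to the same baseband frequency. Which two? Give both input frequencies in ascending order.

20.3 MHz, 21.1 MHz

fs/2 = 6.9 MHz.
53.1 MHz mod fs = 11.7 MHz.
11.7 MHz > fs/2 = 6.9 MHz, folds to fs − 11.7 MHz = 2.1 MHz.
36.7 MHz mod fs = 9.1 MHz.
9.1 MHz > fs/2 = 6.9 MHz, folds to fs − 9.1 MHz = 4.7 MHz.
21.1 MHz mod fs = 7.3 MHz.
7.3 MHz > fs/2 = 6.9 MHz, folds to fs − 7.3 MHz = 6.5 MHz.
14.1 MHz mod fs = 0.3 MHz.
0.3 MHz ≤ fs/2 = 6.9 MHz, appears at 0.3 MHz.
20.3 MHz mod fs = 6.5 MHz.
6.5 MHz ≤ fs/2 = 6.9 MHz, appears at 6.5 MHz.
20.3 MHz and 21.1 MHz both map to 6.5 MHz.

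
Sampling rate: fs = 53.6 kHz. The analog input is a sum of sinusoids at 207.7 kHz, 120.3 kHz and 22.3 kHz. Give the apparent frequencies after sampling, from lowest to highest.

fs/2 = 26.8 kHz.
207.7 kHz mod fs = 46.9 kHz.
46.9 kHz > fs/2 = 26.8 kHz, folds to fs − 46.9 kHz = 6.7 kHz.
120.3 kHz mod fs = 13.1 kHz.
13.1 kHz ≤ fs/2 = 26.8 kHz, appears at 13.1 kHz.
22.3 kHz ≤ fs/2 = 26.8 kHz, passes unchanged.
Distinct values: {6.7 kHz, 13.1 kHz, 22.3 kHz}.

6.7 kHz, 13.1 kHz, 22.3 kHz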